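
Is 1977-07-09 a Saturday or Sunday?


Anchor: Jan 1, 1977. With p = 1977 - 1 = 1976: (p + p//4 - p//100 + p//400) mod 7 = (1976 + 494 - 19 + 4) mod 7 = 2455 mod 7 = 5 -> Saturday (Mon=0 ... Sun=6)
Day of year: 190; offset = 189
Weekday index = (5 + 189) mod 7 = 5 -> Saturday
Weekend days: Saturday, Sunday

Yes


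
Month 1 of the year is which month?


Month 1 of 12

January


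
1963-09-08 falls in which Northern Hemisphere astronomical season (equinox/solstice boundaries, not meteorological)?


Date: September 8
Astronomical Summer (approx.; exact equinox/solstice day varies by year): June 21 to September 21
September 8 falls within the Summer window

Summer


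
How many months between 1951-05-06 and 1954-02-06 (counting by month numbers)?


From May 1951 to February 1954
3 years * 12 = 36 months, minus 3 months = 33

33 months


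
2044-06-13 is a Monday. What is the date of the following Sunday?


Current: Monday
Target: Sunday
Days ahead: 6

Next Sunday: 2044-06-19


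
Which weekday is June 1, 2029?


Target: June 1, 2029
Anchor: Jan 1, 2029. With p = 2029 - 1 = 2028: (p + p//4 - p//100 + p//400) mod 7 = (2028 + 507 - 20 + 5) mod 7 = 2520 mod 7 = 0 -> Monday (Mon=0 ... Sun=6)
Days before June (Jan-May): 151 days
Weekday index = (0 + 151) mod 7 = 4

Friday


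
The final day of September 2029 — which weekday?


September 2029 has 30 days
Anchor: Jan 1, 2029. With p = 2029 - 1 = 2028: (p + p//4 - p//100 + p//400) mod 7 = (2028 + 507 - 20 + 5) mod 7 = 2520 mod 7 = 0 -> Monday (Mon=0 ... Sun=6)
Days before September (Jan-Aug): 243; September 1 index = (0 + 243) mod 7 = 5 -> Saturday
Last day offset: 30 - 1 = 29 days
Weekday index = (5 + 29) mod 7 = 6

Sunday, September 30


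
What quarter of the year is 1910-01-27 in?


Month: January (month 1)
Q1: Jan-Mar, Q2: Apr-Jun, Q3: Jul-Sep, Q4: Oct-Dec

Q1


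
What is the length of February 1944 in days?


February 1944 (leap year: yes)

29 days


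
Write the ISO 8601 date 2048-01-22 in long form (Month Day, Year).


ISO 2048-01-22 parses as year=2048, month=01, day=22
Month 1 -> January

January 22, 2048


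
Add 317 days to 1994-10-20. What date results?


Start: 1994-10-20, add 317 days
October 1994 has 31 days: 31 - 20 = 11 days to October 31 -> 306 left
November 1994 has 30 days -> 276 left
December 1994 has 31 days -> 245 left
January 1995 has 31 days -> 214 left
February 1995 has 28 days -> 186 left
March 1995 has 31 days -> 155 left
April 1995 has 30 days -> 125 left
May 1995 has 31 days -> 94 left
June 1995 has 30 days -> 64 left
July 1995 has 31 days -> 33 left
August 1995 has 31 days -> 2 left
September 1995: 2 <= 30 -> lands on September 2

Result: 1995-09-02


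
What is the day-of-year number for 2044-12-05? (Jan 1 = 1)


Date: December 5, 2044
Days in months 1 through 11: 335
Plus 5 days in December

Day of year: 340


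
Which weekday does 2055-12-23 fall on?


Date: December 23, 2055
Anchor: Jan 1, 2055. With p = 2055 - 1 = 2054: (p + p//4 - p//100 + p//400) mod 7 = (2054 + 513 - 20 + 5) mod 7 = 2552 mod 7 = 4 -> Friday (Mon=0 ... Sun=6)
Days before December (Jan-Nov): 334; offset = 334 + 23 - 1 = 356
Weekday index = (4 + 356) mod 7 = 3

Day of the week: Thursday


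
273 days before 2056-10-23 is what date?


Start: 2056-10-23, subtract 273 days
Back 23 days from October 23 reaches September 30, 2056 -> 250 left
September 2056 has 30 days -> back to August 31, 2056 -> 220 left
August 2056 has 31 days -> back to July 31, 2056 -> 189 left
July 2056 has 31 days -> back to June 30, 2056 -> 158 left
June 2056 has 30 days -> back to May 31, 2056 -> 128 left
May 2056 has 31 days -> back to April 30, 2056 -> 97 left
April 2056 has 30 days -> back to March 31, 2056 -> 67 left
March 2056 has 31 days -> back to February 29, 2056 -> 36 left
February 2056 has 29 days -> back to January 31, 2056 -> 7 left
January 2056: 31 - 7 = 24 -> lands on January 24

Result: 2056-01-24


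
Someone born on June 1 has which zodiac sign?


Date: June 1
Conventional tropical zodiac dates: Gemini from May 21 onward; Cancer starts June 21
June 1 falls within the Gemini range

Gemini


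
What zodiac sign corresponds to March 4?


Date: March 4
Conventional tropical zodiac dates: Pisces from February 19 onward; Aries starts March 21
March 4 falls within the Pisces range

Pisces


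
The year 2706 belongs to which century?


Century = (year - 1) // 100 + 1
= (2706 - 1) // 100 + 1
= 2705 // 100 + 1
= 27 + 1

28th century


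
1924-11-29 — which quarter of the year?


Month: November (month 11)
Q1: Jan-Mar, Q2: Apr-Jun, Q3: Jul-Sep, Q4: Oct-Dec

Q4


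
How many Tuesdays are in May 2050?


May 2050 has 31 days
Anchor: Jan 1, 2050. With p = 2050 - 1 = 2049: (p + p//4 - p//100 + p//400) mod 7 = (2049 + 512 - 20 + 5) mod 7 = 2546 mod 7 = 5 -> Saturday (Mon=0 ... Sun=6)
Days before May (Jan-Apr): 120; May 1 index = (5 + 120) mod 7 = 6 -> Sunday
First Tuesday is May 3
Tuesdays: 3, 10, 17, 24, 31

5 Tuesdays


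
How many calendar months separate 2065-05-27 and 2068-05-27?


From May 2065 to May 2068
3 years * 12 = 36 months = 36

36 months


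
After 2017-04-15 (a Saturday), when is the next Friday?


Current: Saturday
Target: Friday
Days ahead: 6

Next Friday: 2017-04-21


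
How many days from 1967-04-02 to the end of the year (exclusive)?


Day of year: 92 of 365
Remaining = 365 - 92

273 days


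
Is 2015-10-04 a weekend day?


Anchor: Jan 1, 2015. With p = 2015 - 1 = 2014: (p + p//4 - p//100 + p//400) mod 7 = (2014 + 503 - 20 + 5) mod 7 = 2502 mod 7 = 3 -> Thursday (Mon=0 ... Sun=6)
Day of year: 277; offset = 276
Weekday index = (3 + 276) mod 7 = 6 -> Sunday
Weekend days: Saturday, Sunday

Yes


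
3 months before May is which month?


May is month 5
5 - 3 = 2

February


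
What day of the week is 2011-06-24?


Date: June 24, 2011
Anchor: Jan 1, 2011. With p = 2011 - 1 = 2010: (p + p//4 - p//100 + p//400) mod 7 = (2010 + 502 - 20 + 5) mod 7 = 2497 mod 7 = 5 -> Saturday (Mon=0 ... Sun=6)
Days before June (Jan-May): 151; offset = 151 + 24 - 1 = 174
Weekday index = (5 + 174) mod 7 = 4

Day of the week: Friday


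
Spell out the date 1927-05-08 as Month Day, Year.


ISO 1927-05-08 parses as year=1927, month=05, day=08
Month 5 -> May

May 8, 1927


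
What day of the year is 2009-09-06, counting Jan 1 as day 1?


Date: September 6, 2009
Days in months 1 through 8: 243
Plus 6 days in September

Day of year: 249


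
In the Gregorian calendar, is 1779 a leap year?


Gregorian leap year rule: divisible by 4, but not by 100, unless also by 400.
1779 is not divisible by 4 -> not a leap year

No


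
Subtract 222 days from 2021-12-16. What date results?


Start: 2021-12-16, subtract 222 days
Back 16 days from December 16 reaches November 30, 2021 -> 206 left
November 2021 has 30 days -> back to October 31, 2021 -> 176 left
October 2021 has 31 days -> back to September 30, 2021 -> 145 left
September 2021 has 30 days -> back to August 31, 2021 -> 115 left
August 2021 has 31 days -> back to July 31, 2021 -> 84 left
July 2021 has 31 days -> back to June 30, 2021 -> 53 left
June 2021 has 30 days -> back to May 31, 2021 -> 23 left
May 2021: 31 - 23 = 8 -> lands on May 8

Result: 2021-05-08


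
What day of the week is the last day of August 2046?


August 2046 has 31 days
Anchor: Jan 1, 2046. With p = 2046 - 1 = 2045: (p + p//4 - p//100 + p//400) mod 7 = (2045 + 511 - 20 + 5) mod 7 = 2541 mod 7 = 0 -> Monday (Mon=0 ... Sun=6)
Days before August (Jan-Jul): 212; August 1 index = (0 + 212) mod 7 = 2 -> Wednesday
Last day offset: 31 - 1 = 30 days
Weekday index = (2 + 30) mod 7 = 4

Friday, August 31


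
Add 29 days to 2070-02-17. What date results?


Start: 2070-02-17, add 29 days
February 2070 has 28 days: 28 - 17 = 11 days to February 28 -> 18 left
March 2070: 18 <= 31 -> lands on March 18

Result: 2070-03-18


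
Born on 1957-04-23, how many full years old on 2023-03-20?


Birth: 1957-04-23
Reference: 2023-03-20
Year difference: 2023 - 1957 = 66
Birthday not yet reached in 2023, subtract 1

65 years old


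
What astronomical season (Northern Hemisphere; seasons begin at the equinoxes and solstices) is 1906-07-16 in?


Date: July 16
Astronomical Summer (approx.; exact equinox/solstice day varies by year): June 21 to September 21
July 16 falls within the Summer window

Summer


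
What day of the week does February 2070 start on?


Target: February 1, 2070
Anchor: Jan 1, 2070. With p = 2070 - 1 = 2069: (p + p//4 - p//100 + p//400) mod 7 = (2069 + 517 - 20 + 5) mod 7 = 2571 mod 7 = 2 -> Wednesday (Mon=0 ... Sun=6)
Days before February (Jan): 31 days
Weekday index = (2 + 31) mod 7 = 5

Saturday


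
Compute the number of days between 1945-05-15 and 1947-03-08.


From 1945-05-15 to 1947-03-08
1945-05-15: days before May = 31 + 28 + 31 + 30 = 120 (1945 is not a leap year); day of year = 120 + 15 = 135
1947-03-08: days before March = 31 + 28 = 59 (1947 is not a leap year); day of year = 59 + 8 = 67
Rest of 1945: 365 - 135 = 230
Full years 1946 (365): 365
Total = 230 + 365 + 67 = 662

662 days


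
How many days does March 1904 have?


March 1904

31 days


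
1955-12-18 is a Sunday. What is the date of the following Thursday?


Current: Sunday
Target: Thursday
Days ahead: 4

Next Thursday: 1955-12-22


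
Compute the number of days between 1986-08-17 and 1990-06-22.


From 1986-08-17 to 1990-06-22
1986-08-17: days before August = 31 + 28 + 31 + 30 + 31 + 30 + 31 = 212 (1986 is not a leap year); day of year = 212 + 17 = 229
1990-06-22: days before June = 31 + 28 + 31 + 30 + 31 = 151 (1990 is not a leap year); day of year = 151 + 22 = 173
Rest of 1986: 365 - 229 = 136
Full years 1987 (365), 1988 (366), 1989 (365): 1096
Total = 136 + 1096 + 173 = 1405

1405 days


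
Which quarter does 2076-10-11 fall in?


Month: October (month 10)
Q1: Jan-Mar, Q2: Apr-Jun, Q3: Jul-Sep, Q4: Oct-Dec

Q4


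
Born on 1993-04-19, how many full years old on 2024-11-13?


Birth: 1993-04-19
Reference: 2024-11-13
Year difference: 2024 - 1993 = 31

31 years old


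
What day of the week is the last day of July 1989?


July 1989 has 31 days
Anchor: Jan 1, 1989. With p = 1989 - 1 = 1988: (p + p//4 - p//100 + p//400) mod 7 = (1988 + 497 - 19 + 4) mod 7 = 2470 mod 7 = 6 -> Sunday (Mon=0 ... Sun=6)
Days before July (Jan-Jun): 181; July 1 index = (6 + 181) mod 7 = 5 -> Saturday
Last day offset: 31 - 1 = 30 days
Weekday index = (5 + 30) mod 7 = 0

Monday, July 31


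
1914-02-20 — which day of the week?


Date: February 20, 1914
Anchor: Jan 1, 1914. With p = 1914 - 1 = 1913: (p + p//4 - p//100 + p//400) mod 7 = (1913 + 478 - 19 + 4) mod 7 = 2376 mod 7 = 3 -> Thursday (Mon=0 ... Sun=6)
Days before February (Jan): 31; offset = 31 + 20 - 1 = 50
Weekday index = (3 + 50) mod 7 = 4

Day of the week: Friday


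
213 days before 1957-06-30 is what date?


Start: 1957-06-30, subtract 213 days
Back 30 days from June 30 reaches May 31, 1957 -> 183 left
May 1957 has 31 days -> back to April 30, 1957 -> 152 left
April 1957 has 30 days -> back to March 31, 1957 -> 122 left
March 1957 has 31 days -> back to February 28, 1957 -> 91 left
February 1957 has 28 days -> back to January 31, 1957 -> 63 left
January 1957 has 31 days -> back to December 31, 1956 -> 32 left
December 1956 has 31 days -> back to November 30, 1956 -> 1 left
November 1956: 30 - 1 = 29 -> lands on November 29

Result: 1956-11-29


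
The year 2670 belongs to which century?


Century = (year - 1) // 100 + 1
= (2670 - 1) // 100 + 1
= 2669 // 100 + 1
= 26 + 1

27th century


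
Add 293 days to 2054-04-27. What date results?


Start: 2054-04-27, add 293 days
April 2054 has 30 days: 30 - 27 = 3 days to April 30 -> 290 left
May 2054 has 31 days -> 259 left
June 2054 has 30 days -> 229 left
July 2054 has 31 days -> 198 left
August 2054 has 31 days -> 167 left
September 2054 has 30 days -> 137 left
October 2054 has 31 days -> 106 left
November 2054 has 30 days -> 76 left
December 2054 has 31 days -> 45 left
January 2055 has 31 days -> 14 left
February 2055: 14 <= 28 -> lands on February 14

Result: 2055-02-14


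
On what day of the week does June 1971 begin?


Target: June 1, 1971
Anchor: Jan 1, 1971. With p = 1971 - 1 = 1970: (p + p//4 - p//100 + p//400) mod 7 = (1970 + 492 - 19 + 4) mod 7 = 2447 mod 7 = 4 -> Friday (Mon=0 ... Sun=6)
Days before June (Jan-May): 151 days
Weekday index = (4 + 151) mod 7 = 1

Tuesday


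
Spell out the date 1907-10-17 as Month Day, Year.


ISO 1907-10-17 parses as year=1907, month=10, day=17
Month 10 -> October

October 17, 1907


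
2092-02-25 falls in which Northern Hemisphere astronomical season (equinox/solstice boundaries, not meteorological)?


Date: February 25
Astronomical Winter (approx.; exact equinox/solstice day varies by year): December 21 to March 19
February 25 falls within the Winter window

Winter


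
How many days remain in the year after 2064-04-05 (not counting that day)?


Day of year: 96 of 366
Remaining = 366 - 96

270 days


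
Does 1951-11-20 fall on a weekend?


Anchor: Jan 1, 1951. With p = 1951 - 1 = 1950: (p + p//4 - p//100 + p//400) mod 7 = (1950 + 487 - 19 + 4) mod 7 = 2422 mod 7 = 0 -> Monday (Mon=0 ... Sun=6)
Day of year: 324; offset = 323
Weekday index = (0 + 323) mod 7 = 1 -> Tuesday
Weekend days: Saturday, Sunday

No


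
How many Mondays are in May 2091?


May 2091 has 31 days
Anchor: Jan 1, 2091. With p = 2091 - 1 = 2090: (p + p//4 - p//100 + p//400) mod 7 = (2090 + 522 - 20 + 5) mod 7 = 2597 mod 7 = 0 -> Monday (Mon=0 ... Sun=6)
Days before May (Jan-Apr): 120; May 1 index = (0 + 120) mod 7 = 1 -> Tuesday
First Monday is May 7
Mondays: 7, 14, 21, 28

4 Mondays


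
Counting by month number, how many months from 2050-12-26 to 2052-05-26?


From December 2050 to May 2052
2 years * 12 = 24 months, minus 7 months = 17

17 months


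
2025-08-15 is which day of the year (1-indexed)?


Date: August 15, 2025
Days in months 1 through 7: 212
Plus 15 days in August

Day of year: 227


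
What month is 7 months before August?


August is month 8
8 - 7 = 1

January


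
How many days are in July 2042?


July 2042

31 days


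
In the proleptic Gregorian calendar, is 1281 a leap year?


Gregorian leap year rule: divisible by 4, but not by 100, unless also by 400.
1281 is not divisible by 4 -> not a leap year

No


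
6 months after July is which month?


July is month 7
7 + 6 = 13; wrap: 13 - 12 = 1

January


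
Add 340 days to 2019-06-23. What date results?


Start: 2019-06-23, add 340 days
June 2019 has 30 days: 30 - 23 = 7 days to June 30 -> 333 left
July 2019 has 31 days -> 302 left
August 2019 has 31 days -> 271 left
September 2019 has 30 days -> 241 left
October 2019 has 31 days -> 210 left
November 2019 has 30 days -> 180 left
December 2019 has 31 days -> 149 left
January 2020 has 31 days -> 118 left
February 2020 has 29 days -> 89 left
March 2020 has 31 days -> 58 left
April 2020 has 30 days -> 28 left
May 2020: 28 <= 31 -> lands on May 28

Result: 2020-05-28


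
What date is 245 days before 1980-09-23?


Start: 1980-09-23, subtract 245 days
Back 23 days from September 23 reaches August 31, 1980 -> 222 left
August 1980 has 31 days -> back to July 31, 1980 -> 191 left
July 1980 has 31 days -> back to June 30, 1980 -> 160 left
June 1980 has 30 days -> back to May 31, 1980 -> 130 left
May 1980 has 31 days -> back to April 30, 1980 -> 99 left
April 1980 has 30 days -> back to March 31, 1980 -> 69 left
March 1980 has 31 days -> back to February 29, 1980 -> 38 left
February 1980 has 29 days -> back to January 31, 1980 -> 9 left
January 1980: 31 - 9 = 22 -> lands on January 22

Result: 1980-01-22


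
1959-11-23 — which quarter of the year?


Month: November (month 11)
Q1: Jan-Mar, Q2: Apr-Jun, Q3: Jul-Sep, Q4: Oct-Dec

Q4


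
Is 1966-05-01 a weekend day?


Anchor: Jan 1, 1966. With p = 1966 - 1 = 1965: (p + p//4 - p//100 + p//400) mod 7 = (1965 + 491 - 19 + 4) mod 7 = 2441 mod 7 = 5 -> Saturday (Mon=0 ... Sun=6)
Day of year: 121; offset = 120
Weekday index = (5 + 120) mod 7 = 6 -> Sunday
Weekend days: Saturday, Sunday

Yes


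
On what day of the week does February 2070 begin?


Target: February 1, 2070
Anchor: Jan 1, 2070. With p = 2070 - 1 = 2069: (p + p//4 - p//100 + p//400) mod 7 = (2069 + 517 - 20 + 5) mod 7 = 2571 mod 7 = 2 -> Wednesday (Mon=0 ... Sun=6)
Days before February (Jan): 31 days
Weekday index = (2 + 31) mod 7 = 5

Saturday


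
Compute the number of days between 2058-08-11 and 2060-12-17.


From 2058-08-11 to 2060-12-17
2058-08-11: days before August = 31 + 28 + 31 + 30 + 31 + 30 + 31 = 212 (2058 is not a leap year); day of year = 212 + 11 = 223
2060-12-17: days before December = 31 + 29 + 31 + 30 + 31 + 30 + 31 + 31 + 30 + 31 + 30 = 335 (2060 is a leap year); day of year = 335 + 17 = 352
Rest of 2058: 365 - 223 = 142
Full years 2059 (365): 365
Total = 142 + 365 + 352 = 859

859 days


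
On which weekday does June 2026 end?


June 2026 has 30 days
Anchor: Jan 1, 2026. With p = 2026 - 1 = 2025: (p + p//4 - p//100 + p//400) mod 7 = (2025 + 506 - 20 + 5) mod 7 = 2516 mod 7 = 3 -> Thursday (Mon=0 ... Sun=6)
Days before June (Jan-May): 151; June 1 index = (3 + 151) mod 7 = 0 -> Monday
Last day offset: 30 - 1 = 29 days
Weekday index = (0 + 29) mod 7 = 1

Tuesday, June 30


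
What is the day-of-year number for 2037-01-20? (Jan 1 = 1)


Date: January 20, 2037
No months before January
Plus 20 days in January

Day of year: 20


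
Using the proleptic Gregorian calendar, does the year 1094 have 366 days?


Gregorian leap year rule: divisible by 4, but not by 100, unless also by 400.
1094 is not divisible by 4 -> not a leap year

No


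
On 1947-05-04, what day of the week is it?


Date: May 4, 1947
Anchor: Jan 1, 1947. With p = 1947 - 1 = 1946: (p + p//4 - p//100 + p//400) mod 7 = (1946 + 486 - 19 + 4) mod 7 = 2417 mod 7 = 2 -> Wednesday (Mon=0 ... Sun=6)
Days before May (Jan-Apr): 120; offset = 120 + 4 - 1 = 123
Weekday index = (2 + 123) mod 7 = 6

Day of the week: Sunday


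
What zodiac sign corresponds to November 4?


Date: November 4
Conventional tropical zodiac dates: Scorpio from October 23 onward; Sagittarius starts November 22
November 4 falls within the Scorpio range

Scorpio


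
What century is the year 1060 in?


Century = (year - 1) // 100 + 1
= (1060 - 1) // 100 + 1
= 1059 // 100 + 1
= 10 + 1

11th century


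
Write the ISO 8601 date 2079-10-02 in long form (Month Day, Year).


ISO 2079-10-02 parses as year=2079, month=10, day=02
Month 10 -> October

October 2, 2079


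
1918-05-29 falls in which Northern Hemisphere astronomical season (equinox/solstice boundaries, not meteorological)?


Date: May 29
Astronomical Spring (approx.; exact equinox/solstice day varies by year): March 20 to June 20
May 29 falls within the Spring window

Spring


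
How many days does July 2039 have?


July 2039

31 days


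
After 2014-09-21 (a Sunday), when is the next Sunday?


Current: Sunday
Target: Sunday
Days ahead: 7

Next Sunday: 2014-09-28


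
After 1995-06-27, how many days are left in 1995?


Day of year: 178 of 365
Remaining = 365 - 178

187 days


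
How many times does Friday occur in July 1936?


July 1936 has 31 days
Anchor: Jan 1, 1936. With p = 1936 - 1 = 1935: (p + p//4 - p//100 + p//400) mod 7 = (1935 + 483 - 19 + 4) mod 7 = 2403 mod 7 = 2 -> Wednesday (Mon=0 ... Sun=6)
Days before July (Jan-Jun): 182; July 1 index = (2 + 182) mod 7 = 2 -> Wednesday
First Friday is July 3
Fridays: 3, 10, 17, 24, 31

5 Fridays


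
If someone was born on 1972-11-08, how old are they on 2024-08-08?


Birth: 1972-11-08
Reference: 2024-08-08
Year difference: 2024 - 1972 = 52
Birthday not yet reached in 2024, subtract 1

51 years old


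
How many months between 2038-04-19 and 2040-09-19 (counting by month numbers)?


From April 2038 to September 2040
2 years * 12 = 24 months, plus 5 months = 29

29 months


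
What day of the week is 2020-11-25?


Date: November 25, 2020
Anchor: Jan 1, 2020. With p = 2020 - 1 = 2019: (p + p//4 - p//100 + p//400) mod 7 = (2019 + 504 - 20 + 5) mod 7 = 2508 mod 7 = 2 -> Wednesday (Mon=0 ... Sun=6)
Days before November (Jan-Oct): 305; offset = 305 + 25 - 1 = 329
Weekday index = (2 + 329) mod 7 = 2

Day of the week: Wednesday


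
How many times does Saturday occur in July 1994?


July 1994 has 31 days
Anchor: Jan 1, 1994. With p = 1994 - 1 = 1993: (p + p//4 - p//100 + p//400) mod 7 = (1993 + 498 - 19 + 4) mod 7 = 2476 mod 7 = 5 -> Saturday (Mon=0 ... Sun=6)
Days before July (Jan-Jun): 181; July 1 index = (5 + 181) mod 7 = 4 -> Friday
First Saturday is July 2
Saturdays: 2, 9, 16, 23, 30

5 Saturdays


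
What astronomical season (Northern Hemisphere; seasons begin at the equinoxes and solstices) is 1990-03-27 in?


Date: March 27
Astronomical Spring (approx.; exact equinox/solstice day varies by year): March 20 to June 20
March 27 falls within the Spring window

Spring


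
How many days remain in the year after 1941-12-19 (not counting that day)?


Day of year: 353 of 365
Remaining = 365 - 353

12 days


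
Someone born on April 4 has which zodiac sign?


Date: April 4
Conventional tropical zodiac dates: Aries from March 21 onward; Taurus starts April 20
April 4 falls within the Aries range

Aries


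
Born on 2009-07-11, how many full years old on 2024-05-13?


Birth: 2009-07-11
Reference: 2024-05-13
Year difference: 2024 - 2009 = 15
Birthday not yet reached in 2024, subtract 1

14 years old


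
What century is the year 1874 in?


Century = (year - 1) // 100 + 1
= (1874 - 1) // 100 + 1
= 1873 // 100 + 1
= 18 + 1

19th century


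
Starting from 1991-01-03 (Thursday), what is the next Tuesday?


Current: Thursday
Target: Tuesday
Days ahead: 5

Next Tuesday: 1991-01-08


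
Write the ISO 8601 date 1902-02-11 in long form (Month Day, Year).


ISO 1902-02-11 parses as year=1902, month=02, day=11
Month 2 -> February

February 11, 1902


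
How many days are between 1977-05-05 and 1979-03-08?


From 1977-05-05 to 1979-03-08
1977-05-05: days before May = 31 + 28 + 31 + 30 = 120 (1977 is not a leap year); day of year = 120 + 5 = 125
1979-03-08: days before March = 31 + 28 = 59 (1979 is not a leap year); day of year = 59 + 8 = 67
Rest of 1977: 365 - 125 = 240
Full years 1978 (365): 365
Total = 240 + 365 + 67 = 672

672 days


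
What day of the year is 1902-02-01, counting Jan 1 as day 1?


Date: February 1, 1902
Days in months 1 through 1: 31
Plus 1 days in February

Day of year: 32


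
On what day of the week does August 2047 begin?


Target: August 1, 2047
Anchor: Jan 1, 2047. With p = 2047 - 1 = 2046: (p + p//4 - p//100 + p//400) mod 7 = (2046 + 511 - 20 + 5) mod 7 = 2542 mod 7 = 1 -> Tuesday (Mon=0 ... Sun=6)
Days before August (Jan-Jul): 212 days
Weekday index = (1 + 212) mod 7 = 3

Thursday


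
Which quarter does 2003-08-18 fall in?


Month: August (month 8)
Q1: Jan-Mar, Q2: Apr-Jun, Q3: Jul-Sep, Q4: Oct-Dec

Q3


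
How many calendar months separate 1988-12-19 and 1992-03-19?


From December 1988 to March 1992
4 years * 12 = 48 months, minus 9 months = 39

39 months


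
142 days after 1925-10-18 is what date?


Start: 1925-10-18, add 142 days
October 1925 has 31 days: 31 - 18 = 13 days to October 31 -> 129 left
November 1925 has 30 days -> 99 left
December 1925 has 31 days -> 68 left
January 1926 has 31 days -> 37 left
February 1926 has 28 days -> 9 left
March 1926: 9 <= 31 -> lands on March 9

Result: 1926-03-09


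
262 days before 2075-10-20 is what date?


Start: 2075-10-20, subtract 262 days
Back 20 days from October 20 reaches September 30, 2075 -> 242 left
September 2075 has 30 days -> back to August 31, 2075 -> 212 left
August 2075 has 31 days -> back to July 31, 2075 -> 181 left
July 2075 has 31 days -> back to June 30, 2075 -> 150 left
June 2075 has 30 days -> back to May 31, 2075 -> 120 left
May 2075 has 31 days -> back to April 30, 2075 -> 89 left
April 2075 has 30 days -> back to March 31, 2075 -> 59 left
March 2075 has 31 days -> back to February 28, 2075 -> 28 left
February 2075 has 28 days -> back to January 31, 2075 -> 0 left
January 2075: 31 - 0 = 31 -> lands on January 31

Result: 2075-01-31


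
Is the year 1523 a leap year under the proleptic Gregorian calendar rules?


Gregorian leap year rule: divisible by 4, but not by 100, unless also by 400.
1523 is not divisible by 4 -> not a leap year

No


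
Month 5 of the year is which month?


Month 5 of 12

May


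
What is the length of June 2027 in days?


June 2027

30 days


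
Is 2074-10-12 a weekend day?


Anchor: Jan 1, 2074. With p = 2074 - 1 = 2073: (p + p//4 - p//100 + p//400) mod 7 = (2073 + 518 - 20 + 5) mod 7 = 2576 mod 7 = 0 -> Monday (Mon=0 ... Sun=6)
Day of year: 285; offset = 284
Weekday index = (0 + 284) mod 7 = 4 -> Friday
Weekend days: Saturday, Sunday

No


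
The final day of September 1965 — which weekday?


September 1965 has 30 days
Anchor: Jan 1, 1965. With p = 1965 - 1 = 1964: (p + p//4 - p//100 + p//400) mod 7 = (1964 + 491 - 19 + 4) mod 7 = 2440 mod 7 = 4 -> Friday (Mon=0 ... Sun=6)
Days before September (Jan-Aug): 243; September 1 index = (4 + 243) mod 7 = 2 -> Wednesday
Last day offset: 30 - 1 = 29 days
Weekday index = (2 + 29) mod 7 = 3

Thursday, September 30


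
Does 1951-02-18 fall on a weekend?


Anchor: Jan 1, 1951. With p = 1951 - 1 = 1950: (p + p//4 - p//100 + p//400) mod 7 = (1950 + 487 - 19 + 4) mod 7 = 2422 mod 7 = 0 -> Monday (Mon=0 ... Sun=6)
Day of year: 49; offset = 48
Weekday index = (0 + 48) mod 7 = 6 -> Sunday
Weekend days: Saturday, Sunday

Yes


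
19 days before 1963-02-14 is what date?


Start: 1963-02-14, subtract 19 days
Back 14 days from February 14 reaches January 31, 1963 -> 5 left
January 1963: 31 - 5 = 26 -> lands on January 26

Result: 1963-01-26


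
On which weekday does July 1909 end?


July 1909 has 31 days
Anchor: Jan 1, 1909. With p = 1909 - 1 = 1908: (p + p//4 - p//100 + p//400) mod 7 = (1908 + 477 - 19 + 4) mod 7 = 2370 mod 7 = 4 -> Friday (Mon=0 ... Sun=6)
Days before July (Jan-Jun): 181; July 1 index = (4 + 181) mod 7 = 3 -> Thursday
Last day offset: 31 - 1 = 30 days
Weekday index = (3 + 30) mod 7 = 5

Saturday, July 31


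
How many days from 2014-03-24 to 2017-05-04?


From 2014-03-24 to 2017-05-04
2014-03-24: days before March = 31 + 28 = 59 (2014 is not a leap year); day of year = 59 + 24 = 83
2017-05-04: days before May = 31 + 28 + 31 + 30 = 120 (2017 is not a leap year); day of year = 120 + 4 = 124
Rest of 2014: 365 - 83 = 282
Full years 2015 (365), 2016 (366): 731
Total = 282 + 731 + 124 = 1137

1137 days


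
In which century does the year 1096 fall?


Century = (year - 1) // 100 + 1
= (1096 - 1) // 100 + 1
= 1095 // 100 + 1
= 10 + 1

11th century


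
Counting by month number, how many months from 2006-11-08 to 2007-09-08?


From November 2006 to September 2007
1 year * 12 = 12 months, minus 2 months = 10

10 months


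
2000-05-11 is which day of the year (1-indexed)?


Date: May 11, 2000
Days in months 1 through 4: 121
Plus 11 days in May

Day of year: 132


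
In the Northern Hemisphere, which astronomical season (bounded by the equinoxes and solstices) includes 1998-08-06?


Date: August 6
Astronomical Summer (approx.; exact equinox/solstice day varies by year): June 21 to September 21
August 6 falls within the Summer window

Summer


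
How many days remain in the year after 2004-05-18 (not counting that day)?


Day of year: 139 of 366
Remaining = 366 - 139

227 days


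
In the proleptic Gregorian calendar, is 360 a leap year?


Gregorian leap year rule: divisible by 4, but not by 100, unless also by 400.
360 is divisible by 4 but not 100 -> leap year

Yes


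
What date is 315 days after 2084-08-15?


Start: 2084-08-15, add 315 days
August 2084 has 31 days: 31 - 15 = 16 days to August 31 -> 299 left
September 2084 has 30 days -> 269 left
October 2084 has 31 days -> 238 left
November 2084 has 30 days -> 208 left
December 2084 has 31 days -> 177 left
January 2085 has 31 days -> 146 left
February 2085 has 28 days -> 118 left
March 2085 has 31 days -> 87 left
April 2085 has 30 days -> 57 left
May 2085 has 31 days -> 26 left
June 2085: 26 <= 30 -> lands on June 26

Result: 2085-06-26


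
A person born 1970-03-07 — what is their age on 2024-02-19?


Birth: 1970-03-07
Reference: 2024-02-19
Year difference: 2024 - 1970 = 54
Birthday not yet reached in 2024, subtract 1

53 years old


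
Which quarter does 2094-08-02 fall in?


Month: August (month 8)
Q1: Jan-Mar, Q2: Apr-Jun, Q3: Jul-Sep, Q4: Oct-Dec

Q3


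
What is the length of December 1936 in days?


December 1936

31 days


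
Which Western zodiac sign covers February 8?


Date: February 8
Conventional tropical zodiac dates: Aquarius from January 20 onward; Pisces starts February 19
February 8 falls within the Aquarius range

Aquarius


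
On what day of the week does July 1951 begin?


Target: July 1, 1951
Anchor: Jan 1, 1951. With p = 1951 - 1 = 1950: (p + p//4 - p//100 + p//400) mod 7 = (1950 + 487 - 19 + 4) mod 7 = 2422 mod 7 = 0 -> Monday (Mon=0 ... Sun=6)
Days before July (Jan-Jun): 181 days
Weekday index = (0 + 181) mod 7 = 6

Sunday


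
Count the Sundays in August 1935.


August 1935 has 31 days
Anchor: Jan 1, 1935. With p = 1935 - 1 = 1934: (p + p//4 - p//100 + p//400) mod 7 = (1934 + 483 - 19 + 4) mod 7 = 2402 mod 7 = 1 -> Tuesday (Mon=0 ... Sun=6)
Days before August (Jan-Jul): 212; August 1 index = (1 + 212) mod 7 = 3 -> Thursday
First Sunday is August 4
Sundays: 4, 11, 18, 25

4 Sundays


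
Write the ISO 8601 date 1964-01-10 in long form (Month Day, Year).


ISO 1964-01-10 parses as year=1964, month=01, day=10
Month 1 -> January

January 10, 1964


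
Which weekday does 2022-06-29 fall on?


Date: June 29, 2022
Anchor: Jan 1, 2022. With p = 2022 - 1 = 2021: (p + p//4 - p//100 + p//400) mod 7 = (2021 + 505 - 20 + 5) mod 7 = 2511 mod 7 = 5 -> Saturday (Mon=0 ... Sun=6)
Days before June (Jan-May): 151; offset = 151 + 29 - 1 = 179
Weekday index = (5 + 179) mod 7 = 2

Day of the week: Wednesday


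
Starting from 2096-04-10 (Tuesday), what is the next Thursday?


Current: Tuesday
Target: Thursday
Days ahead: 2

Next Thursday: 2096-04-12


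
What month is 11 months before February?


February is month 2
2 - 11 = -9; wrap: -9 + 12 = 3

March


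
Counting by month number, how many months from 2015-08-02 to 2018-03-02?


From August 2015 to March 2018
3 years * 12 = 36 months, minus 5 months = 31

31 months


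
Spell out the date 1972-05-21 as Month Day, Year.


ISO 1972-05-21 parses as year=1972, month=05, day=21
Month 5 -> May

May 21, 1972


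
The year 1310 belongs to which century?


Century = (year - 1) // 100 + 1
= (1310 - 1) // 100 + 1
= 1309 // 100 + 1
= 13 + 1

14th century


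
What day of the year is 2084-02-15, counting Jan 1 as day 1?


Date: February 15, 2084
Days in months 1 through 1: 31
Plus 15 days in February

Day of year: 46


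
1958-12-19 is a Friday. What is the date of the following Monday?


Current: Friday
Target: Monday
Days ahead: 3

Next Monday: 1958-12-22


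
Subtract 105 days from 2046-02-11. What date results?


Start: 2046-02-11, subtract 105 days
Back 11 days from February 11 reaches January 31, 2046 -> 94 left
January 2046 has 31 days -> back to December 31, 2045 -> 63 left
December 2045 has 31 days -> back to November 30, 2045 -> 32 left
November 2045 has 30 days -> back to October 31, 2045 -> 2 left
October 2045: 31 - 2 = 29 -> lands on October 29

Result: 2045-10-29


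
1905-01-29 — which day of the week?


Date: January 29, 1905
Anchor: Jan 1, 1905. With p = 1905 - 1 = 1904: (p + p//4 - p//100 + p//400) mod 7 = (1904 + 476 - 19 + 4) mod 7 = 2365 mod 7 = 6 -> Sunday (Mon=0 ... Sun=6)
Days into year = 29 - 1 = 28
Weekday index = (6 + 28) mod 7 = 6

Day of the week: Sunday


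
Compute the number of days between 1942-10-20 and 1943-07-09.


From 1942-10-20 to 1943-07-09
1942-10-20: days before October = 31 + 28 + 31 + 30 + 31 + 30 + 31 + 31 + 30 = 273 (1942 is not a leap year); day of year = 273 + 20 = 293
1943-07-09: days before July = 31 + 28 + 31 + 30 + 31 + 30 = 181 (1943 is not a leap year); day of year = 181 + 9 = 190
Rest of 1942: 365 - 293 = 72
Total = 72 + 190 = 262

262 days


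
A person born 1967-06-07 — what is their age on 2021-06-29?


Birth: 1967-06-07
Reference: 2021-06-29
Year difference: 2021 - 1967 = 54

54 years old


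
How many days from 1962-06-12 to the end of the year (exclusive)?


Day of year: 163 of 365
Remaining = 365 - 163

202 days


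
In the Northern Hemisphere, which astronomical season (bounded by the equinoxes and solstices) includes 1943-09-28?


Date: September 28
Astronomical Autumn (approx.; exact equinox/solstice day varies by year): September 22 to December 20
September 28 falls within the Autumn window

Autumn


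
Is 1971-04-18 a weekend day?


Anchor: Jan 1, 1971. With p = 1971 - 1 = 1970: (p + p//4 - p//100 + p//400) mod 7 = (1970 + 492 - 19 + 4) mod 7 = 2447 mod 7 = 4 -> Friday (Mon=0 ... Sun=6)
Day of year: 108; offset = 107
Weekday index = (4 + 107) mod 7 = 6 -> Sunday
Weekend days: Saturday, Sunday

Yes


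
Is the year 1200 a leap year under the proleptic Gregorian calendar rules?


Gregorian leap year rule: divisible by 4, but not by 100, unless also by 400.
1200 is divisible by 400 -> leap year

Yes


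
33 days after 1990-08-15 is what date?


Start: 1990-08-15, add 33 days
August 1990 has 31 days: 31 - 15 = 16 days to August 31 -> 17 left
September 1990: 17 <= 30 -> lands on September 17

Result: 1990-09-17


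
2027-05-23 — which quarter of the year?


Month: May (month 5)
Q1: Jan-Mar, Q2: Apr-Jun, Q3: Jul-Sep, Q4: Oct-Dec

Q2


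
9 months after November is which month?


November is month 11
11 + 9 = 20; wrap: 20 - 12 = 8

August


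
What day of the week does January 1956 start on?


Target: January 1, 1956
Anchor: Jan 1, 1956. With p = 1956 - 1 = 1955: (p + p//4 - p//100 + p//400) mod 7 = (1955 + 488 - 19 + 4) mod 7 = 2428 mod 7 = 6 -> Sunday (Mon=0 ... Sun=6)
Offset from anchor: 0 days
Weekday index = (6 + 0) mod 7 = 6

Sunday


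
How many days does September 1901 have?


September 1901

30 days


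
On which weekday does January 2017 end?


January 2017 has 31 days
Anchor: Jan 1, 2017. With p = 2017 - 1 = 2016: (p + p//4 - p//100 + p//400) mod 7 = (2016 + 504 - 20 + 5) mod 7 = 2505 mod 7 = 6 -> Sunday (Mon=0 ... Sun=6)
January 1 is the anchor itself -> Sunday
Last day offset: 31 - 1 = 30 days
Weekday index = (6 + 30) mod 7 = 1

Tuesday, January 31


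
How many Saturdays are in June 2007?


June 2007 has 30 days
Anchor: Jan 1, 2007. With p = 2007 - 1 = 2006: (p + p//4 - p//100 + p//400) mod 7 = (2006 + 501 - 20 + 5) mod 7 = 2492 mod 7 = 0 -> Monday (Mon=0 ... Sun=6)
Days before June (Jan-May): 151; June 1 index = (0 + 151) mod 7 = 4 -> Friday
First Saturday is June 2
Saturdays: 2, 9, 16, 23, 30

5 Saturdays


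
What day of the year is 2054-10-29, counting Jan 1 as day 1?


Date: October 29, 2054
Days in months 1 through 9: 273
Plus 29 days in October

Day of year: 302


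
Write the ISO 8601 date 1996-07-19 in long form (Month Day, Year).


ISO 1996-07-19 parses as year=1996, month=07, day=19
Month 7 -> July

July 19, 1996


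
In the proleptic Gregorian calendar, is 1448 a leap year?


Gregorian leap year rule: divisible by 4, but not by 100, unless also by 400.
1448 is divisible by 4 but not 100 -> leap year

Yes


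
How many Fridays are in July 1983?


July 1983 has 31 days
Anchor: Jan 1, 1983. With p = 1983 - 1 = 1982: (p + p//4 - p//100 + p//400) mod 7 = (1982 + 495 - 19 + 4) mod 7 = 2462 mod 7 = 5 -> Saturday (Mon=0 ... Sun=6)
Days before July (Jan-Jun): 181; July 1 index = (5 + 181) mod 7 = 4 -> Friday
First Friday is July 1
Fridays: 1, 8, 15, 22, 29

5 Fridays


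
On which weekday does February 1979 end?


February 1979 has 28 days
Anchor: Jan 1, 1979. With p = 1979 - 1 = 1978: (p + p//4 - p//100 + p//400) mod 7 = (1978 + 494 - 19 + 4) mod 7 = 2457 mod 7 = 0 -> Monday (Mon=0 ... Sun=6)
Days before February (Jan): 31; February 1 index = (0 + 31) mod 7 = 3 -> Thursday
Last day offset: 28 - 1 = 27 days
Weekday index = (3 + 27) mod 7 = 2

Wednesday, February 28


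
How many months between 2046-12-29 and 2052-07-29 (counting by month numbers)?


From December 2046 to July 2052
6 years * 12 = 72 months, minus 5 months = 67

67 months


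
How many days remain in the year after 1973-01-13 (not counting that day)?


Day of year: 13 of 365
Remaining = 365 - 13

352 days


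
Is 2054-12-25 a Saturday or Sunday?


Anchor: Jan 1, 2054. With p = 2054 - 1 = 2053: (p + p//4 - p//100 + p//400) mod 7 = (2053 + 513 - 20 + 5) mod 7 = 2551 mod 7 = 3 -> Thursday (Mon=0 ... Sun=6)
Day of year: 359; offset = 358
Weekday index = (3 + 358) mod 7 = 4 -> Friday
Weekend days: Saturday, Sunday

No


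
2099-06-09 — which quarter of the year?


Month: June (month 6)
Q1: Jan-Mar, Q2: Apr-Jun, Q3: Jul-Sep, Q4: Oct-Dec

Q2


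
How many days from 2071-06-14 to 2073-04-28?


From 2071-06-14 to 2073-04-28
2071-06-14: days before June = 31 + 28 + 31 + 30 + 31 = 151 (2071 is not a leap year); day of year = 151 + 14 = 165
2073-04-28: days before April = 31 + 28 + 31 = 90 (2073 is not a leap year); day of year = 90 + 28 = 118
Rest of 2071: 365 - 165 = 200
Full years 2072 (366): 366
Total = 200 + 366 + 118 = 684

684 days


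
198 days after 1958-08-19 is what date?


Start: 1958-08-19, add 198 days
August 1958 has 31 days: 31 - 19 = 12 days to August 31 -> 186 left
September 1958 has 30 days -> 156 left
October 1958 has 31 days -> 125 left
November 1958 has 30 days -> 95 left
December 1958 has 31 days -> 64 left
January 1959 has 31 days -> 33 left
February 1959 has 28 days -> 5 left
March 1959: 5 <= 31 -> lands on March 5

Result: 1959-03-05


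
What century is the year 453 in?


Century = (year - 1) // 100 + 1
= (453 - 1) // 100 + 1
= 452 // 100 + 1
= 4 + 1

5th century


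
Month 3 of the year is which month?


Month 3 of 12

March


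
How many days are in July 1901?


July 1901

31 days


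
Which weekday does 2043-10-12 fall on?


Date: October 12, 2043
Anchor: Jan 1, 2043. With p = 2043 - 1 = 2042: (p + p//4 - p//100 + p//400) mod 7 = (2042 + 510 - 20 + 5) mod 7 = 2537 mod 7 = 3 -> Thursday (Mon=0 ... Sun=6)
Days before October (Jan-Sep): 273; offset = 273 + 12 - 1 = 284
Weekday index = (3 + 284) mod 7 = 0

Day of the week: Monday


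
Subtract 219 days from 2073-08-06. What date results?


Start: 2073-08-06, subtract 219 days
Back 6 days from August 6 reaches July 31, 2073 -> 213 left
July 2073 has 31 days -> back to June 30, 2073 -> 182 left
June 2073 has 30 days -> back to May 31, 2073 -> 152 left
May 2073 has 31 days -> back to April 30, 2073 -> 121 left
April 2073 has 30 days -> back to March 31, 2073 -> 91 left
March 2073 has 31 days -> back to February 28, 2073 -> 60 left
February 2073 has 28 days -> back to January 31, 2073 -> 32 left
January 2073 has 31 days -> back to December 31, 2072 -> 1 left
December 2072: 31 - 1 = 30 -> lands on December 30

Result: 2072-12-30


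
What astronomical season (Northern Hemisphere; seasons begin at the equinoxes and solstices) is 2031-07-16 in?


Date: July 16
Astronomical Summer (approx.; exact equinox/solstice day varies by year): June 21 to September 21
July 16 falls within the Summer window

Summer
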